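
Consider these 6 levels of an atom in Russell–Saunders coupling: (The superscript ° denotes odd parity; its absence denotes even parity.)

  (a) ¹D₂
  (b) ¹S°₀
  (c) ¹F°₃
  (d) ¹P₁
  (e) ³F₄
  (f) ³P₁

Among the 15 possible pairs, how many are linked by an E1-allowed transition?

(a)–(b): forbidden (ΔL, ΔJ).
(a)–(c): allowed.
(a)–(d): forbidden (parity).
(a)–(e): forbidden (parity, ΔS, ΔJ).
(a)–(f): forbidden (parity, ΔS).
(b)–(c): forbidden (parity, ΔL, ΔJ).
(b)–(d): allowed.
(b)–(e): forbidden (ΔS, ΔL, ΔJ).
(b)–(f): forbidden (ΔS).
(c)–(d): forbidden (ΔL, ΔJ).
(c)–(e): forbidden (ΔS).
(c)–(f): forbidden (ΔS, ΔL, ΔJ).
(d)–(e): forbidden (parity, ΔS, ΔL, ΔJ).
(d)–(f): forbidden (parity, ΔS).
(e)–(f): forbidden (parity, ΔL, ΔJ).
Allowed pairs: 2 of 15.

2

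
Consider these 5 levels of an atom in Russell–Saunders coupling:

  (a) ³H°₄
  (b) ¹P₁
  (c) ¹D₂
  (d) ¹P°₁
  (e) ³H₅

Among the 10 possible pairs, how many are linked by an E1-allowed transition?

(a)–(b): forbidden (ΔS, ΔL, ΔJ).
(a)–(c): forbidden (ΔS, ΔL, ΔJ).
(a)–(d): forbidden (parity, ΔS, ΔL, ΔJ).
(a)–(e): allowed.
(b)–(c): forbidden (parity).
(b)–(d): allowed.
(b)–(e): forbidden (parity, ΔS, ΔL, ΔJ).
(c)–(d): allowed.
(c)–(e): forbidden (parity, ΔS, ΔL, ΔJ).
(d)–(e): forbidden (ΔS, ΔL, ΔJ).
Allowed pairs: 3 of 10.

3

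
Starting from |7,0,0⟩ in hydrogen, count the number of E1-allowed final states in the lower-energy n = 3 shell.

3

E1 requires Δl = ±1, so l_f ∈ {-1, 1}; with 0 ≤ l_f ≤ n_f−1 = 2, the allowed l_f values are {1}.
For l_f = 1: m_f ∈ {m_i−1, m_i, m_i+1} ∩ [−1, 1] = {-1, 0, 1} → 3 states.
Total: 3.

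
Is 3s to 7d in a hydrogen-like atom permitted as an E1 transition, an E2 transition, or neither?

Δl = 2 − 0 = +2; l_i + l_f = 2.
E1 (Δl = ±1): not satisfied.
E2 (Δl = 0,±2, l_i+l_f ≥ 2): satisfied.

E2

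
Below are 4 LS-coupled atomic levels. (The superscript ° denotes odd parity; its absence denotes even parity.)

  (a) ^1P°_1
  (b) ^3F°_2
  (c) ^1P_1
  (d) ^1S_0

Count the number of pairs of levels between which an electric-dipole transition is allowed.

2

(a)–(b): forbidden (parity, ΔS, ΔL).
(a)–(c): allowed.
(a)–(d): allowed.
(b)–(c): forbidden (ΔS, ΔL).
(b)–(d): forbidden (ΔS, ΔL, ΔJ).
(c)–(d): forbidden (parity).
Allowed pairs: 2 of 6.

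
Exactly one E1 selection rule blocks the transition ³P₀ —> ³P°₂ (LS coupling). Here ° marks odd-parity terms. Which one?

Parity must change: even → odd — ✓.
ΔS = 0: S: 1 → 1 — ✓.
ΔL = 0, ±1 (not L=0↔0): L: 1 → 1, ΔL = +0 — ✓.
ΔJ = 0, ±1 (not J=0↔0): J: 0 → 2, ΔJ = +2 — ✗.

the ΔJ = 0, ±1 rule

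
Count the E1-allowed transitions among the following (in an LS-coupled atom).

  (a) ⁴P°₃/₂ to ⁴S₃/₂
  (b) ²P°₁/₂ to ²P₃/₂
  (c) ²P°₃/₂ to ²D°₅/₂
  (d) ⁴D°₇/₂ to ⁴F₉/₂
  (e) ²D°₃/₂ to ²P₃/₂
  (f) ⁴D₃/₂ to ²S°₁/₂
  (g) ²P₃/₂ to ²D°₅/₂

(a) allowed
(b) allowed
(c) forbidden (parity fails)
(d) allowed
(e) allowed
(f) forbidden (ΔS, ΔL fail)
(g) allowed
Total allowed: 5 of 7.

5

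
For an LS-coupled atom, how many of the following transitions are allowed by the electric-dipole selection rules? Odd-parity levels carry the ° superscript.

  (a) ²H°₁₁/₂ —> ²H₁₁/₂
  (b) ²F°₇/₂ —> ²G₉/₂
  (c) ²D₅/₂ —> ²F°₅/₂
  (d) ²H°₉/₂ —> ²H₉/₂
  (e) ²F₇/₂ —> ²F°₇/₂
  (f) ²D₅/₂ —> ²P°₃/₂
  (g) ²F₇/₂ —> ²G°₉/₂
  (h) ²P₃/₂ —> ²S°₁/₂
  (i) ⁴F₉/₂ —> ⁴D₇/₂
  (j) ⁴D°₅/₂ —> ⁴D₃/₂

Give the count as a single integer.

9

(a) allowed
(b) allowed
(c) allowed
(d) allowed
(e) allowed
(f) allowed
(g) allowed
(h) allowed
(i) forbidden (parity fails)
(j) allowed
Total allowed: 9 of 10.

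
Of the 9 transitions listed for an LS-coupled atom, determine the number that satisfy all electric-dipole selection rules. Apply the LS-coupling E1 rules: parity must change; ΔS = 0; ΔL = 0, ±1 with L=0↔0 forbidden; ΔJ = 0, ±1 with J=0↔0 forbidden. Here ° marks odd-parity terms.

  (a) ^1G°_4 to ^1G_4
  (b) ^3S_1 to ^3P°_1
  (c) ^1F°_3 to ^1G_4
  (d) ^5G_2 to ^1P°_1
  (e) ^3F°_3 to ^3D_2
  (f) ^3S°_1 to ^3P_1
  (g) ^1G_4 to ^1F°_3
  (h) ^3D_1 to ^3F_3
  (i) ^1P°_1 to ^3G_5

(a) allowed
(b) allowed
(c) allowed
(d) forbidden (ΔS, ΔL fail)
(e) allowed
(f) allowed
(g) allowed
(h) forbidden (parity, ΔJ fail)
(i) forbidden (ΔS, ΔL, ΔJ fail)
Total allowed: 6 of 9.

6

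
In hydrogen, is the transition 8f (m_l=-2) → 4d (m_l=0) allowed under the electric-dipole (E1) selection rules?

forbidden

Δl = 2 − 3 = -1; the E1 rule Δl = ±1 is passes.
m_l: -2 → 0 (Δm_l = +2). |Δm_l| ≤ 1 fails.
The transition is electric-dipole forbidden.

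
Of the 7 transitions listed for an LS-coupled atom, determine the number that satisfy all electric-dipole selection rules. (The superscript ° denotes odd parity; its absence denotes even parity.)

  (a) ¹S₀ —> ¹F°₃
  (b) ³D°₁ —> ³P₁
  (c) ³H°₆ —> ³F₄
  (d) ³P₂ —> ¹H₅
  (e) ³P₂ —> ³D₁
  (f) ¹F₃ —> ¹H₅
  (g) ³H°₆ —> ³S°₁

(a) forbidden (ΔL, ΔJ fail)
(b) allowed
(c) forbidden (ΔL, ΔJ fail)
(d) forbidden (parity, ΔS, ΔL, ΔJ fail)
(e) forbidden (parity fails)
(f) forbidden (parity, ΔL, ΔJ fail)
(g) forbidden (parity, ΔL, ΔJ fail)
Total allowed: 1 of 7.

1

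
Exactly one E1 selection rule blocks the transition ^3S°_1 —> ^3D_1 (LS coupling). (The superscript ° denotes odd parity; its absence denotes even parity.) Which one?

Parity must change: odd → even — ✓.
ΔS = 0: S: 1 → 1 — ✓.
ΔL = 0, ±1 (not L=0↔0): L: 0 → 2, ΔL = +2 — ✗.
ΔJ = 0, ±1 (not J=0↔0): J: 1 → 1, ΔJ = +0 — ✓.

the ΔL = 0, ±1 rule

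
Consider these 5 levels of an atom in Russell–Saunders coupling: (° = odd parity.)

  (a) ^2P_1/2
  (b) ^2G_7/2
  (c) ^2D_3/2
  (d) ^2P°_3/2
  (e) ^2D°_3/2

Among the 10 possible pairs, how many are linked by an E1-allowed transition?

(a)–(b): forbidden (parity, ΔL, ΔJ).
(a)–(c): forbidden (parity).
(a)–(d): allowed.
(a)–(e): allowed.
(b)–(c): forbidden (parity, ΔL, ΔJ).
(b)–(d): forbidden (ΔL, ΔJ).
(b)–(e): forbidden (ΔL, ΔJ).
(c)–(d): allowed.
(c)–(e): allowed.
(d)–(e): forbidden (parity).
Allowed pairs: 4 of 10.

4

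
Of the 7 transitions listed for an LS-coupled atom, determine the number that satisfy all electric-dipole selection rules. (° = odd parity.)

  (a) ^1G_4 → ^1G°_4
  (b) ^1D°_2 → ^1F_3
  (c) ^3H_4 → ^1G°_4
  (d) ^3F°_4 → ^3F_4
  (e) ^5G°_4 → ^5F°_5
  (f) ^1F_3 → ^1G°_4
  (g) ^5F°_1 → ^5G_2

5

(a) allowed
(b) allowed
(c) forbidden (ΔS fails)
(d) allowed
(e) forbidden (parity fails)
(f) allowed
(g) allowed
Total allowed: 5 of 7.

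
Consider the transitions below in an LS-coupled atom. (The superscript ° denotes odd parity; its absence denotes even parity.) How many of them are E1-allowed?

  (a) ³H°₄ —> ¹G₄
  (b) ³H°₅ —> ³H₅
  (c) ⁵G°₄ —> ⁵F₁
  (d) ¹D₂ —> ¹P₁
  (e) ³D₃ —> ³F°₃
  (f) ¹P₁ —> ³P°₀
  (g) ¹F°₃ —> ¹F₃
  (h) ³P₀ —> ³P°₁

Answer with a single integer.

4

(a) forbidden (ΔS fails)
(b) allowed
(c) forbidden (ΔJ fails)
(d) forbidden (parity fails)
(e) allowed
(f) forbidden (ΔS fails)
(g) allowed
(h) allowed
Total allowed: 4 of 8.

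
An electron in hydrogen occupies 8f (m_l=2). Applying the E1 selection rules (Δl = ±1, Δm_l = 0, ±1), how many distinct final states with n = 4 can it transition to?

2

E1 requires Δl = ±1, so l_f ∈ {2, 4}; with 0 ≤ l_f ≤ n_f−1 = 3, the allowed l_f values are {2}.
For l_f = 2: m_f ∈ {m_i−1, m_i, m_i+1} ∩ [−2, 2] = {1, 2} → 2 states.
Total: 2.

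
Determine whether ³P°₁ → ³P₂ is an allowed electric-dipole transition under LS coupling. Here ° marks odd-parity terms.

allowed

Parity must change: odd → even — ✓.
ΔS = 0: S: 1 → 1 — ✓.
ΔL = 0, ±1 (not L=0↔0): L: 1 → 1, ΔL = +0 — ✓.
ΔJ = 0, ±1 (not J=0↔0): J: 1 → 2, ΔJ = +1 — ✓.
All four E1 rules are satisfied.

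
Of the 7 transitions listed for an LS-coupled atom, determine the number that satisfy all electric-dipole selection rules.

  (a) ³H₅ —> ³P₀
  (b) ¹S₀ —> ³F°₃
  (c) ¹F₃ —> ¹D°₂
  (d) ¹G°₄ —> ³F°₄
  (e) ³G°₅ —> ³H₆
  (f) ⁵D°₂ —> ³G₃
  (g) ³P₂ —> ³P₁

(a) forbidden (parity, ΔL, ΔJ fail)
(b) forbidden (ΔS, ΔL, ΔJ fail)
(c) allowed
(d) forbidden (parity, ΔS fail)
(e) allowed
(f) forbidden (ΔS, ΔL fail)
(g) forbidden (parity fails)
Total allowed: 2 of 7.

2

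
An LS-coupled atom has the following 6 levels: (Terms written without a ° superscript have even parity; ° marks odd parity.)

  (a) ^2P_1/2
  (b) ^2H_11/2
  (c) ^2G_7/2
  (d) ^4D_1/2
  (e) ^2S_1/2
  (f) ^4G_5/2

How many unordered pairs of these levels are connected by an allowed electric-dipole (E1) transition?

(a)–(b): forbidden (parity, ΔL, ΔJ).
(a)–(c): forbidden (parity, ΔL, ΔJ).
(a)–(d): forbidden (parity, ΔS).
(a)–(e): forbidden (parity).
(a)–(f): forbidden (parity, ΔS, ΔL, ΔJ).
(b)–(c): forbidden (parity, ΔJ).
(b)–(d): forbidden (parity, ΔS, ΔL, ΔJ).
(b)–(e): forbidden (parity, ΔL, ΔJ).
(b)–(f): forbidden (parity, ΔS, ΔJ).
(c)–(d): forbidden (parity, ΔS, ΔL, ΔJ).
(c)–(e): forbidden (parity, ΔL, ΔJ).
(c)–(f): forbidden (parity, ΔS).
(d)–(e): forbidden (parity, ΔS, ΔL).
(d)–(f): forbidden (parity, ΔL, ΔJ).
(e)–(f): forbidden (parity, ΔS, ΔL, ΔJ).
Allowed pairs: 0 of 15.

0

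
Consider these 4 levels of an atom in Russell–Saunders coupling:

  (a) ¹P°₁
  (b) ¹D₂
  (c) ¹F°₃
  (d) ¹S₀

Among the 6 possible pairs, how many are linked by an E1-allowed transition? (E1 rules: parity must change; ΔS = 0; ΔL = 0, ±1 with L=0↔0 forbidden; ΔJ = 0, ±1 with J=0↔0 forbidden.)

3

(a)–(b): allowed.
(a)–(c): forbidden (parity, ΔL, ΔJ).
(a)–(d): allowed.
(b)–(c): allowed.
(b)–(d): forbidden (parity, ΔL, ΔJ).
(c)–(d): forbidden (ΔL, ΔJ).
Allowed pairs: 3 of 6.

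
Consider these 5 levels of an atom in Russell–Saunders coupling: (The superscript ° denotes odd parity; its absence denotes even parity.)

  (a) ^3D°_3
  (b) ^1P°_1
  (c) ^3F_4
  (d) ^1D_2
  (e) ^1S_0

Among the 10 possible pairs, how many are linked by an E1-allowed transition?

3

(a)–(b): forbidden (parity, ΔS, ΔJ).
(a)–(c): allowed.
(a)–(d): forbidden (ΔS).
(a)–(e): forbidden (ΔS, ΔL, ΔJ).
(b)–(c): forbidden (ΔS, ΔL, ΔJ).
(b)–(d): allowed.
(b)–(e): allowed.
(c)–(d): forbidden (parity, ΔS, ΔJ).
(c)–(e): forbidden (parity, ΔS, ΔL, ΔJ).
(d)–(e): forbidden (parity, ΔL, ΔJ).
Allowed pairs: 3 of 10.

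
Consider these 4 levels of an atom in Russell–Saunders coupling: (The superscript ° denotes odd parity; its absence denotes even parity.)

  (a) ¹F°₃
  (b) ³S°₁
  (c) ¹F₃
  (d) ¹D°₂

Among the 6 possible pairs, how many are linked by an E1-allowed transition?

(a)–(b): forbidden (parity, ΔS, ΔL, ΔJ).
(a)–(c): allowed.
(a)–(d): forbidden (parity).
(b)–(c): forbidden (ΔS, ΔL, ΔJ).
(b)–(d): forbidden (parity, ΔS, ΔL).
(c)–(d): allowed.
Allowed pairs: 2 of 6.

2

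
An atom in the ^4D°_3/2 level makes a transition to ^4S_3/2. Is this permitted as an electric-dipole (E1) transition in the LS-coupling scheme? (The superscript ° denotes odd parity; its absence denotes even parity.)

Parity must change: odd → even — satisfied.
ΔS = 0: S: 3/2 → 3/2 — satisfied.
ΔL = 0, ±1 (not L=0↔0): L: 2 → 0, ΔL = -2 — violated.
ΔJ = 0, ±1 (not J=0↔0): J: 3/2 → 3/2, ΔJ = +0 — satisfied.
Rule(s) violated: ΔL.

forbidden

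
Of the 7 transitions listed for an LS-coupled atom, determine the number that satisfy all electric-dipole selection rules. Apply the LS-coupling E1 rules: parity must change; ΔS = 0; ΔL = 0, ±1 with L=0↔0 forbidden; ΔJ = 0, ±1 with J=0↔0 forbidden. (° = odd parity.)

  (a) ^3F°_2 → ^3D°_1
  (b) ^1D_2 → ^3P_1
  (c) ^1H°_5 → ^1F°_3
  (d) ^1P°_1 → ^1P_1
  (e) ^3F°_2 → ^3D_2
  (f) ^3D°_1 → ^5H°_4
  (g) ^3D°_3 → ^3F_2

3

(a) forbidden (parity fails)
(b) forbidden (parity, ΔS fail)
(c) forbidden (parity, ΔL, ΔJ fail)
(d) allowed
(e) allowed
(f) forbidden (parity, ΔS, ΔL, ΔJ fail)
(g) allowed
Total allowed: 3 of 7.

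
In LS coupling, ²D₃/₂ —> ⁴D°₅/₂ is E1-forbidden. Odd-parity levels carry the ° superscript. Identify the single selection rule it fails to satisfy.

Initial level: S=1/2, L=2, J=3/2, parity even. Final level: S=3/2, L=2, J=5/2, parity odd.
Parity must change: even → odd — passes.
ΔS = 0: S: 1/2 → 3/2 — fails.
ΔL = 0, ±1 (not L=0↔0): L: 2 → 2, ΔL = +0 — passes.
ΔJ = 0, ±1 (not J=0↔0): J: 3/2 → 5/2, ΔJ = +1 — passes.

the ΔS = 0 rule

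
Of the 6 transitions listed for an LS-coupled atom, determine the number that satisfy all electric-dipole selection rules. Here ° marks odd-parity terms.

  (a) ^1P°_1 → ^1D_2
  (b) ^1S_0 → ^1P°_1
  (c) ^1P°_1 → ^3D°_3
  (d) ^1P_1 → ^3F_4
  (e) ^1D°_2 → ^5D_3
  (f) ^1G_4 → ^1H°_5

3

(a) allowed
(b) allowed
(c) forbidden (parity, ΔS, ΔJ fail)
(d) forbidden (parity, ΔS, ΔL, ΔJ fail)
(e) forbidden (ΔS fails)
(f) allowed
Total allowed: 3 of 6.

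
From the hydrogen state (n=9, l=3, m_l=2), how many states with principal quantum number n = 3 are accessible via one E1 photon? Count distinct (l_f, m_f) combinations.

2

E1 requires Δl = ±1, so l_f ∈ {2, 4}; with 0 ≤ l_f ≤ n_f−1 = 2, the allowed l_f values are {2}.
For l_f = 2: m_f ∈ {m_i−1, m_i, m_i+1} ∩ [−2, 2] = {1, 2} → 2 states.
Total: 2.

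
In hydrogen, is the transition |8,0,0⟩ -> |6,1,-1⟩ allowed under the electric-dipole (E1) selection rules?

Δl = 1 − 0 = +1; the E1 rule Δl = ±1 is satisfied.
m_l: 0 → -1 (Δm_l = -1). |Δm_l| ≤ 1 satisfied.
All E1 selection rules are satisfied.

allowed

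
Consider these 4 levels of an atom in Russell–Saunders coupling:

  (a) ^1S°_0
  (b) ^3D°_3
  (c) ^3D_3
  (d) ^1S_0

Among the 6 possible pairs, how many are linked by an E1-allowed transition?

(a)–(b): forbidden (parity, ΔS, ΔL, ΔJ).
(a)–(c): forbidden (ΔS, ΔL, ΔJ).
(a)–(d): forbidden (ΔL, ΔJ).
(b)–(c): allowed.
(b)–(d): forbidden (ΔS, ΔL, ΔJ).
(c)–(d): forbidden (parity, ΔS, ΔL, ΔJ).
Allowed pairs: 1 of 6.

1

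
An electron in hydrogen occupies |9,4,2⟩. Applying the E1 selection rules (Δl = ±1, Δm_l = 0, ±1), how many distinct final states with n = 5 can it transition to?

3

E1 requires Δl = ±1, so l_f ∈ {3, 5}; with 0 ≤ l_f ≤ n_f−1 = 4, the allowed l_f values are {3}.
For l_f = 3: m_f ∈ {m_i−1, m_i, m_i+1} ∩ [−3, 3] = {1, 2, 3} → 3 states.
Total: 3.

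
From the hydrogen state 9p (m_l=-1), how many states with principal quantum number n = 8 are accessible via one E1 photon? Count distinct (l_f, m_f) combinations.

E1 requires Δl = ±1, so l_f ∈ {0, 2}; with 0 ≤ l_f ≤ n_f−1 = 7, the allowed l_f values are {0, 2}.
For l_f = 0: m_f ∈ {m_i−1, m_i, m_i+1} ∩ [−0, 0] = {0} → 1 state.
For l_f = 2: m_f ∈ {m_i−1, m_i, m_i+1} ∩ [−2, 2] = {-2, -1, 0} → 3 states.
Total: 4.

4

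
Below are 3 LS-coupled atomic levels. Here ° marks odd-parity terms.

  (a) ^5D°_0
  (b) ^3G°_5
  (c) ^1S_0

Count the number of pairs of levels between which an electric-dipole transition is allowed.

(a)–(b): forbidden (parity, ΔS, ΔL, ΔJ).
(a)–(c): forbidden (ΔS, ΔL, ΔJ).
(b)–(c): forbidden (ΔS, ΔL, ΔJ).
Allowed pairs: 0 of 3.

0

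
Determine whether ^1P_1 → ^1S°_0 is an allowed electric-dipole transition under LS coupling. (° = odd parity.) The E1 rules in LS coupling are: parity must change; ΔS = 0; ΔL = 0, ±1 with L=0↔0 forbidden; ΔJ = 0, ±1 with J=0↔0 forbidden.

allowed

Reading off the term symbols: S 0→0, L 1→0, J 1→0, parity even→odd.
Parity must change: even → odd — satisfied.
ΔS = 0: S: 0 → 0 — satisfied.
ΔL = 0, ±1 (not L=0↔0): L: 1 → 0, ΔL = -1 — satisfied.
ΔJ = 0, ±1 (not J=0↔0): J: 1 → 0, ΔJ = -1 — satisfied.
All four E1 rules are satisfied.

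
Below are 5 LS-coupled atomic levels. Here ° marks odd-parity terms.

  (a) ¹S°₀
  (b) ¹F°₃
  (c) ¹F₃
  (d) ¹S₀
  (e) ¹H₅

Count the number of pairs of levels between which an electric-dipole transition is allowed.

1

(a)–(b): forbidden (parity, ΔL, ΔJ).
(a)–(c): forbidden (ΔL, ΔJ).
(a)–(d): forbidden (ΔL, ΔJ).
(a)–(e): forbidden (ΔL, ΔJ).
(b)–(c): allowed.
(b)–(d): forbidden (ΔL, ΔJ).
(b)–(e): forbidden (ΔL, ΔJ).
(c)–(d): forbidden (parity, ΔL, ΔJ).
(c)–(e): forbidden (parity, ΔL, ΔJ).
(d)–(e): forbidden (parity, ΔL, ΔJ).
Allowed pairs: 1 of 10.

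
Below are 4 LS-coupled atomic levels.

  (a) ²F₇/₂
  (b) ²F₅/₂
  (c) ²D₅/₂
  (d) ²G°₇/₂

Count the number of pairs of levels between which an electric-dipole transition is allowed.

2

(a)–(b): forbidden (parity).
(a)–(c): forbidden (parity).
(a)–(d): allowed.
(b)–(c): forbidden (parity).
(b)–(d): allowed.
(c)–(d): forbidden (ΔL).
Allowed pairs: 2 of 6.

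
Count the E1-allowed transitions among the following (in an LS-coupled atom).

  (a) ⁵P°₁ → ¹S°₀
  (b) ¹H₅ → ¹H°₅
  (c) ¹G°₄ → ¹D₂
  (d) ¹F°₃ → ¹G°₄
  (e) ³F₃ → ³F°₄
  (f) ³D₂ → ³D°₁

(a) forbidden (parity, ΔS fail)
(b) allowed
(c) forbidden (ΔL, ΔJ fail)
(d) forbidden (parity fails)
(e) allowed
(f) allowed
Total allowed: 3 of 6.

3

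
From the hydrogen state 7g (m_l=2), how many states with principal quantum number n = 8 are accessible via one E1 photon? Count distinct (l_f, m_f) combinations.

E1 requires Δl = ±1, so l_f ∈ {3, 5}; with 0 ≤ l_f ≤ n_f−1 = 7, the allowed l_f values are {3, 5}.
For l_f = 3: m_f ∈ {m_i−1, m_i, m_i+1} ∩ [−3, 3] = {1, 2, 3} → 3 states.
For l_f = 5: m_f ∈ {m_i−1, m_i, m_i+1} ∩ [−5, 5] = {1, 2, 3} → 3 states.
Total: 6.

6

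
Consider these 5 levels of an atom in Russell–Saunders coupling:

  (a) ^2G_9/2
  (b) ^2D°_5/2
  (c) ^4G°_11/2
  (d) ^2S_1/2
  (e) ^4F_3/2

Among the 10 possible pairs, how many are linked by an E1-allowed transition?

(a)–(b): forbidden (ΔL, ΔJ).
(a)–(c): forbidden (ΔS).
(a)–(d): forbidden (parity, ΔL, ΔJ).
(a)–(e): forbidden (parity, ΔS, ΔJ).
(b)–(c): forbidden (parity, ΔS, ΔL, ΔJ).
(b)–(d): forbidden (ΔL, ΔJ).
(b)–(e): forbidden (ΔS).
(c)–(d): forbidden (ΔS, ΔL, ΔJ).
(c)–(e): forbidden (ΔJ).
(d)–(e): forbidden (parity, ΔS, ΔL).
Allowed pairs: 0 of 10.

0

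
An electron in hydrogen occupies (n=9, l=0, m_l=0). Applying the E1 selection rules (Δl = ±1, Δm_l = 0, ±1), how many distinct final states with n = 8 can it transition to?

E1 requires Δl = ±1, so l_f ∈ {-1, 1}; with 0 ≤ l_f ≤ n_f−1 = 7, the allowed l_f values are {1}.
For l_f = 1: m_f ∈ {m_i−1, m_i, m_i+1} ∩ [−1, 1] = {-1, 0, 1} → 3 states.
Total: 3.

3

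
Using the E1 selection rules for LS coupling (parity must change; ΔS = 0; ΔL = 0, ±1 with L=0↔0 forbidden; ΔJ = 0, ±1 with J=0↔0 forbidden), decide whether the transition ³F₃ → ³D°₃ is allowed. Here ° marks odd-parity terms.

ΔL = 0, ±1 (not L=0↔0): L: 3 → 2, ΔL = -1 — ✓.
Parity must change: even → odd — ✓.
ΔS = 0: S: 1 → 1 — ✓.
ΔJ = 0, ±1 (not J=0↔0): J: 3 → 3, ΔJ = +0 — ✓.
All four E1 rules are satisfied.

allowed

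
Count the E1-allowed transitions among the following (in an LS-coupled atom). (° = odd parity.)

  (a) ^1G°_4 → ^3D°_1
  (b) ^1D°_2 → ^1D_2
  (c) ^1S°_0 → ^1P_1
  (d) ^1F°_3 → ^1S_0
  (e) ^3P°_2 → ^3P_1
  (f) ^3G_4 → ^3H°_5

(a) forbidden (parity, ΔS, ΔL, ΔJ fail)
(b) allowed
(c) allowed
(d) forbidden (ΔL, ΔJ fail)
(e) allowed
(f) allowed
Total allowed: 4 of 6.

4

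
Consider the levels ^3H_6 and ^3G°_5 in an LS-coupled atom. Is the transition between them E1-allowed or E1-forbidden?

allowed

Parity must change: even → odd — ok.
ΔS = 0: S: 1 → 1 — ok.
ΔL = 0, ±1 (not L=0↔0): L: 5 → 4, ΔL = -1 — ok.
ΔJ = 0, ±1 (not J=0↔0): J: 6 → 5, ΔJ = -1 — ok.
All four E1 rules are satisfied.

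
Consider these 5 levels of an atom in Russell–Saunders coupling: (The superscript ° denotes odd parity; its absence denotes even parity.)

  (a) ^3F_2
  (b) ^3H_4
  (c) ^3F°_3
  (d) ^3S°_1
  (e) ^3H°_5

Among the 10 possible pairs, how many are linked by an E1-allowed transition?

2

(a)–(b): forbidden (parity, ΔL, ΔJ).
(a)–(c): allowed.
(a)–(d): forbidden (ΔL).
(a)–(e): forbidden (ΔL, ΔJ).
(b)–(c): forbidden (ΔL).
(b)–(d): forbidden (ΔL, ΔJ).
(b)–(e): allowed.
(c)–(d): forbidden (parity, ΔL, ΔJ).
(c)–(e): forbidden (parity, ΔL, ΔJ).
(d)–(e): forbidden (parity, ΔL, ΔJ).
Allowed pairs: 2 of 10.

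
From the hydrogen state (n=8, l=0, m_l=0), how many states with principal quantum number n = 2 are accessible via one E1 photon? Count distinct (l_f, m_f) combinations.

3

E1 requires Δl = ±1, so l_f ∈ {-1, 1}; with 0 ≤ l_f ≤ n_f−1 = 1, the allowed l_f values are {1}.
For l_f = 1: m_f ∈ {m_i−1, m_i, m_i+1} ∩ [−1, 1] = {-1, 0, 1} → 3 states.
Total: 3.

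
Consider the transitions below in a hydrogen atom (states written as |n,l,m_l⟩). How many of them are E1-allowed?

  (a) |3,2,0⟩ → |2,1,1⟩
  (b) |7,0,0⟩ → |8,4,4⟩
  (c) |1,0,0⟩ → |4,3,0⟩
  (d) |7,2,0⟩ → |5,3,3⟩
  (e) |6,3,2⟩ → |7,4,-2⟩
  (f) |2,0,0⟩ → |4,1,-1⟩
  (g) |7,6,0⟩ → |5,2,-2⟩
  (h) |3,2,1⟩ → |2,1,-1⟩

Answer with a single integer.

(a) allowed
(b) forbidden — Δl = +4 (E1 requires Δl = ±1); Δm_l = +4 (E1 requires Δm_l = 0, ±1)
(c) forbidden — Δl = +3 (E1 requires Δl = ±1)
(d) forbidden — Δm_l = +3 (E1 requires Δm_l = 0, ±1)
(e) forbidden — Δm_l = -4 (E1 requires Δm_l = 0, ±1)
(f) allowed
(g) forbidden — Δl = -4 (E1 requires Δl = ±1); Δm_l = -2 (E1 requires Δm_l = 0, ±1)
(h) forbidden — Δm_l = -2 (E1 requires Δm_l = 0, ±1)
Total allowed: 2 of 8.

2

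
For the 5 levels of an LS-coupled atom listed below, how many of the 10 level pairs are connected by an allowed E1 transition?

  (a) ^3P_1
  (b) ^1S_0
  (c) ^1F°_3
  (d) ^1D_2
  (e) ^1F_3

(a)–(b): forbidden (parity, ΔS).
(a)–(c): forbidden (ΔS, ΔL, ΔJ).
(a)–(d): forbidden (parity, ΔS).
(a)–(e): forbidden (parity, ΔS, ΔL, ΔJ).
(b)–(c): forbidden (ΔL, ΔJ).
(b)–(d): forbidden (parity, ΔL, ΔJ).
(b)–(e): forbidden (parity, ΔL, ΔJ).
(c)–(d): allowed.
(c)–(e): allowed.
(d)–(e): forbidden (parity).
Allowed pairs: 2 of 10.

2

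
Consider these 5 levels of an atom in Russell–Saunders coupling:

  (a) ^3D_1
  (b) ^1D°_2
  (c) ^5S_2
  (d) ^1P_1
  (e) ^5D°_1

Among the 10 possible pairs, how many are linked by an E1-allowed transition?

(a)–(b): forbidden (ΔS).
(a)–(c): forbidden (parity, ΔS, ΔL).
(a)–(d): forbidden (parity, ΔS).
(a)–(e): forbidden (ΔS).
(b)–(c): forbidden (ΔS, ΔL).
(b)–(d): allowed.
(b)–(e): forbidden (parity, ΔS).
(c)–(d): forbidden (parity, ΔS).
(c)–(e): forbidden (ΔL).
(d)–(e): forbidden (ΔS).
Allowed pairs: 1 of 10.

1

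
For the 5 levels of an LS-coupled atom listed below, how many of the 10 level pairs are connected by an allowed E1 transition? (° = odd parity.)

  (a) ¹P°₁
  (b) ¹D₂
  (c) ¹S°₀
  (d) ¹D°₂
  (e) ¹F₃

3

(a)–(b): allowed.
(a)–(c): forbidden (parity).
(a)–(d): forbidden (parity).
(a)–(e): forbidden (ΔL, ΔJ).
(b)–(c): forbidden (ΔL, ΔJ).
(b)–(d): allowed.
(b)–(e): forbidden (parity).
(c)–(d): forbidden (parity, ΔL, ΔJ).
(c)–(e): forbidden (ΔL, ΔJ).
(d)–(e): allowed.
Allowed pairs: 3 of 10.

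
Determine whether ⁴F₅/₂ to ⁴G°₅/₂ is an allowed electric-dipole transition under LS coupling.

allowed

Initial level: S=3/2, L=3, J=5/2, parity even. Final level: S=3/2, L=4, J=5/2, parity odd.
Parity must change: even → odd — ok.
ΔS = 0: S: 3/2 → 3/2 — ok.
ΔL = 0, ±1 (not L=0↔0): L: 3 → 4, ΔL = +1 — ok.
ΔJ = 0, ±1 (not J=0↔0): J: 5/2 → 5/2, ΔJ = +0 — ok.
All four E1 rules are satisfied.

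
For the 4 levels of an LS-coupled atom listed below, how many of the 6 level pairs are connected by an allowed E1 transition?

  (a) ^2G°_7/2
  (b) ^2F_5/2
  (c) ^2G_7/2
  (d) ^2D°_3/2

3

(a)–(b): allowed.
(a)–(c): allowed.
(a)–(d): forbidden (parity, ΔL, ΔJ).
(b)–(c): forbidden (parity).
(b)–(d): allowed.
(c)–(d): forbidden (ΔL, ΔJ).
Allowed pairs: 3 of 6.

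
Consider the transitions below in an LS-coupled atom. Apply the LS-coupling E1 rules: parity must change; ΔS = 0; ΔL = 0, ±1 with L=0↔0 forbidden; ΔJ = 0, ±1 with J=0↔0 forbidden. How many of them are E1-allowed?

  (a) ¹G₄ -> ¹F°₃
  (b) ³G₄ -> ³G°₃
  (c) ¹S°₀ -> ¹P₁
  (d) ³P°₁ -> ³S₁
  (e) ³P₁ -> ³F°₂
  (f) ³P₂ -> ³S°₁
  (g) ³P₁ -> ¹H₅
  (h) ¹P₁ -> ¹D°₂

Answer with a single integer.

6

(a) allowed
(b) allowed
(c) allowed
(d) allowed
(e) forbidden (ΔL fails)
(f) allowed
(g) forbidden (parity, ΔS, ΔL, ΔJ fail)
(h) allowed
Total allowed: 6 of 8.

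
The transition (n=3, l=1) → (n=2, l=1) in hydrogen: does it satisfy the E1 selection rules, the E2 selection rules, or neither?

E2

Δl = 1 − 1 = +0; l_i + l_f = 2.
E1 (Δl = ±1): not satisfied.
E2 (Δl = 0,±2, l_i+l_f ≥ 2): satisfied.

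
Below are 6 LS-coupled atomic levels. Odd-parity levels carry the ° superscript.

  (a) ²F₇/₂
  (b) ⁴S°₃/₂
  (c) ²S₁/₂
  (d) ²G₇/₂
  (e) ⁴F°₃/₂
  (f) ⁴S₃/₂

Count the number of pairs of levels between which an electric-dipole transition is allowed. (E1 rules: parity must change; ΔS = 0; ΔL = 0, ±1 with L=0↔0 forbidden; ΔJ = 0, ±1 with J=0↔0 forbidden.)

(a)–(b): forbidden (ΔS, ΔL, ΔJ).
(a)–(c): forbidden (parity, ΔL, ΔJ).
(a)–(d): forbidden (parity).
(a)–(e): forbidden (ΔS, ΔJ).
(a)–(f): forbidden (parity, ΔS, ΔL, ΔJ).
(b)–(c): forbidden (ΔS, ΔL).
(b)–(d): forbidden (ΔS, ΔL, ΔJ).
(b)–(e): forbidden (parity, ΔL).
(b)–(f): forbidden (ΔL).
(c)–(d): forbidden (parity, ΔL, ΔJ).
(c)–(e): forbidden (ΔS, ΔL).
(c)–(f): forbidden (parity, ΔS, ΔL).
(d)–(e): forbidden (ΔS, ΔJ).
(d)–(f): forbidden (parity, ΔS, ΔL, ΔJ).
(e)–(f): forbidden (ΔL).
Allowed pairs: 0 of 15.

0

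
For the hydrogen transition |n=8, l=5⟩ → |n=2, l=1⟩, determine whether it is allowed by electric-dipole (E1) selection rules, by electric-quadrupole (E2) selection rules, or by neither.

Δl = 1 − 5 = -4; l_i + l_f = 6.
E1 (Δl = ±1): not satisfied.
E2 (Δl = 0,±2, l_i+l_f ≥ 2): not satisfied.

neither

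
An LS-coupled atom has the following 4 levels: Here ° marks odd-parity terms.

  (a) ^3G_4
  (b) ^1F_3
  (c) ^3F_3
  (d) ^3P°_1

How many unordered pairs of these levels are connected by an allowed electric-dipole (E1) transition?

(a)–(b): forbidden (parity, ΔS).
(a)–(c): forbidden (parity).
(a)–(d): forbidden (ΔL, ΔJ).
(b)–(c): forbidden (parity, ΔS).
(b)–(d): forbidden (ΔS, ΔL, ΔJ).
(c)–(d): forbidden (ΔL, ΔJ).
Allowed pairs: 0 of 6.

0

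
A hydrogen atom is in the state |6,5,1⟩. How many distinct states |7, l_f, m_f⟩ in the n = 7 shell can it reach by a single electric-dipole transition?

6

E1 requires Δl = ±1, so l_f ∈ {4, 6}; with 0 ≤ l_f ≤ n_f−1 = 6, the allowed l_f values are {4, 6}.
For l_f = 4: m_f ∈ {m_i−1, m_i, m_i+1} ∩ [−4, 4] = {0, 1, 2} → 3 states.
For l_f = 6: m_f ∈ {m_i−1, m_i, m_i+1} ∩ [−6, 6] = {0, 1, 2} → 3 states.
Total: 6.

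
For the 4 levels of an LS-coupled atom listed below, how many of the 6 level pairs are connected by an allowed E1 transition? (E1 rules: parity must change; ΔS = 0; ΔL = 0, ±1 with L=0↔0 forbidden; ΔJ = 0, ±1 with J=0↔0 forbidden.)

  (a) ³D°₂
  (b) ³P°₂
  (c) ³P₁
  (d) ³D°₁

(a)–(b): forbidden (parity).
(a)–(c): allowed.
(a)–(d): forbidden (parity).
(b)–(c): allowed.
(b)–(d): forbidden (parity).
(c)–(d): allowed.
Allowed pairs: 3 of 6.

3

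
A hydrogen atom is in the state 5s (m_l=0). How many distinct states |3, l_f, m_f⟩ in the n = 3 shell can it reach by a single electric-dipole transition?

E1 requires Δl = ±1, so l_f ∈ {-1, 1}; with 0 ≤ l_f ≤ n_f−1 = 2, the allowed l_f values are {1}.
For l_f = 1: m_f ∈ {m_i−1, m_i, m_i+1} ∩ [−1, 1] = {-1, 0, 1} → 3 states.
Total: 3.

3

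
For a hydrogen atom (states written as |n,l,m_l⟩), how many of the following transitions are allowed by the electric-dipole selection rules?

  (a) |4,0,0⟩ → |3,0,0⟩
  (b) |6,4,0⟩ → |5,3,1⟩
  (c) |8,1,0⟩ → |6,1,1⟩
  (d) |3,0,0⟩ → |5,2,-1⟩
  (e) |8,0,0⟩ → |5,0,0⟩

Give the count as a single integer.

1

(a) forbidden — Δl = +0 (E1 requires Δl = ±1)
(b) allowed
(c) forbidden — Δl = +0 (E1 requires Δl = ±1)
(d) forbidden — Δl = +2 (E1 requires Δl = ±1)
(e) forbidden — Δl = +0 (E1 requires Δl = ±1)
Total allowed: 1 of 5.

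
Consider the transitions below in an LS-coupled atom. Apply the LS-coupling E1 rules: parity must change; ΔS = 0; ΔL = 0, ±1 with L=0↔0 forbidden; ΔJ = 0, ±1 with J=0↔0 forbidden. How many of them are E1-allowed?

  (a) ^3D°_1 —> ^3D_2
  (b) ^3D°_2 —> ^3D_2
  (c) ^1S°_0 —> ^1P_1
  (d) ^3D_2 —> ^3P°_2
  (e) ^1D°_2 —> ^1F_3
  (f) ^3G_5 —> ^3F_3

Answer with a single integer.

5

(a) allowed
(b) allowed
(c) allowed
(d) allowed
(e) allowed
(f) forbidden (parity, ΔJ fail)
Total allowed: 5 of 6.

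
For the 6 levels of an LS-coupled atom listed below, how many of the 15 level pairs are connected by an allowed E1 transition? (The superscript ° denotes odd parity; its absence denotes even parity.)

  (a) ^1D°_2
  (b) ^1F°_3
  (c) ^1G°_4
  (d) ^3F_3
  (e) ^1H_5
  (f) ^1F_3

(a)–(b): forbidden (parity).
(a)–(c): forbidden (parity, ΔL, ΔJ).
(a)–(d): forbidden (ΔS).
(a)–(e): forbidden (ΔL, ΔJ).
(a)–(f): allowed.
(b)–(c): forbidden (parity).
(b)–(d): forbidden (ΔS).
(b)–(e): forbidden (ΔL, ΔJ).
(b)–(f): allowed.
(c)–(d): forbidden (ΔS).
(c)–(e): allowed.
(c)–(f): allowed.
(d)–(e): forbidden (parity, ΔS, ΔL, ΔJ).
(d)–(f): forbidden (parity, ΔS).
(e)–(f): forbidden (parity, ΔL, ΔJ).
Allowed pairs: 4 of 15.

4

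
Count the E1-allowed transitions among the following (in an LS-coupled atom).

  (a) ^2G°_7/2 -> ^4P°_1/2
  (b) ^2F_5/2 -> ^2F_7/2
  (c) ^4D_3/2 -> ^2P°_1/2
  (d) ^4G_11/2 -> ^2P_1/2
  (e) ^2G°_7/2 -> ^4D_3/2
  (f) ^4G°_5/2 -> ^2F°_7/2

0

(a) forbidden (parity, ΔS, ΔL, ΔJ fail)
(b) forbidden (parity fails)
(c) forbidden (ΔS fails)
(d) forbidden (parity, ΔS, ΔL, ΔJ fail)
(e) forbidden (ΔS, ΔL, ΔJ fail)
(f) forbidden (parity, ΔS fail)
Total allowed: 0 of 6.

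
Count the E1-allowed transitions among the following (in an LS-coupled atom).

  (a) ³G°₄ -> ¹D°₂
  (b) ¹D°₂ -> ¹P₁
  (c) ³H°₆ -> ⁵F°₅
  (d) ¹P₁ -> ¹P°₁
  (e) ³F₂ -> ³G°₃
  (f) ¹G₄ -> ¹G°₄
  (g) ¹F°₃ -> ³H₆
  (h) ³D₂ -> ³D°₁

(a) forbidden (parity, ΔS, ΔL, ΔJ fail)
(b) allowed
(c) forbidden (parity, ΔS, ΔL fail)
(d) allowed
(e) allowed
(f) allowed
(g) forbidden (ΔS, ΔL, ΔJ fail)
(h) allowed
Total allowed: 5 of 8.

5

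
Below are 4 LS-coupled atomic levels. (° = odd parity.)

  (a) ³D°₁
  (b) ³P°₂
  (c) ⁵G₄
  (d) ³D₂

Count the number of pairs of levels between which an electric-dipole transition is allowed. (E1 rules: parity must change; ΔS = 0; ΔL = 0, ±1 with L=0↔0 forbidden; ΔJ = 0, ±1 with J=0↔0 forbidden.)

2

(a)–(b): forbidden (parity).
(a)–(c): forbidden (ΔS, ΔL, ΔJ).
(a)–(d): allowed.
(b)–(c): forbidden (ΔS, ΔL, ΔJ).
(b)–(d): allowed.
(c)–(d): forbidden (parity, ΔS, ΔL, ΔJ).
Allowed pairs: 2 of 6.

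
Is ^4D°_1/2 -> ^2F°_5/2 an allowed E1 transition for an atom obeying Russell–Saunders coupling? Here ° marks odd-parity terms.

forbidden

ΔL = 0, ±1 (not L=0↔0): L: 2 → 3, ΔL = +1 — satisfied.
ΔS = 0: S: 3/2 → 1/2 — violated.
Parity must change: odd → odd — violated.
ΔJ = 0, ±1 (not J=0↔0): J: 1/2 → 5/2, ΔJ = +2 — violated.
Rule(s) violated: parity, ΔS, ΔJ.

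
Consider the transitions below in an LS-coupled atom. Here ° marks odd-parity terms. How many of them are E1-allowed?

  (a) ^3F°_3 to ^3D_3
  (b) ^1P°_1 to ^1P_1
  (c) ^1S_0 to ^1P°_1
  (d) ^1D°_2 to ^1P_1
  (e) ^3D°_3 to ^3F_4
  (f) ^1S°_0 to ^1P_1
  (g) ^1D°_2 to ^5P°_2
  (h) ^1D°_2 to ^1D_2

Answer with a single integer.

(a) allowed
(b) allowed
(c) allowed
(d) allowed
(e) allowed
(f) allowed
(g) forbidden (parity, ΔS fail)
(h) allowed
Total allowed: 7 of 8.

7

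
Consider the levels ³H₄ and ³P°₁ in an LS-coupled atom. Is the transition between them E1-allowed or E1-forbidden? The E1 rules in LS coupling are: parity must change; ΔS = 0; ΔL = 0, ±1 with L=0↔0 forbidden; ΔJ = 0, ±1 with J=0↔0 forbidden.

forbidden

Reading off the term symbols: S 1→1, L 5→1, J 4→1, parity even→odd.
ΔS = 0: S: 1 → 1 — satisfied.
ΔL = 0, ±1 (not L=0↔0): L: 5 → 1, ΔL = -4 — violated.
ΔJ = 0, ±1 (not J=0↔0): J: 4 → 1, ΔJ = -3 — violated.
Parity must change: even → odd — satisfied.
Rule(s) violated: ΔL, ΔJ.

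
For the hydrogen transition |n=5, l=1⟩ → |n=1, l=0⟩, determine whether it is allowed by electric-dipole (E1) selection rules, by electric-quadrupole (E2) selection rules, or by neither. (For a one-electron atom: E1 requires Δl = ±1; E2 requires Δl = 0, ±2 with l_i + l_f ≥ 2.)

Δl = 0 − 1 = -1; l_i + l_f = 1.
E1 (Δl = ±1): satisfied.
E2 (Δl = 0,±2, l_i+l_f ≥ 2): not satisfied.

E1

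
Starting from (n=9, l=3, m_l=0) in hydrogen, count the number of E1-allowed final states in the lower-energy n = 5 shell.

E1 requires Δl = ±1, so l_f ∈ {2, 4}; with 0 ≤ l_f ≤ n_f−1 = 4, the allowed l_f values are {2, 4}.
For l_f = 2: m_f ∈ {m_i−1, m_i, m_i+1} ∩ [−2, 2] = {-1, 0, 1} → 3 states.
For l_f = 4: m_f ∈ {m_i−1, m_i, m_i+1} ∩ [−4, 4] = {-1, 0, 1} → 3 states.
Total: 6.

6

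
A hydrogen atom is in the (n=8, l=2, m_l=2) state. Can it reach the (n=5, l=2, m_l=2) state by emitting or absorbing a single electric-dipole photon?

Δl = 2 − 2 = +0; the E1 rule Δl = ±1 is fails.
Δm_l = 2 − (2) = +0. E1 requires Δm_l = 0, ±1: ok.
The transition is electric-dipole forbidden.

forbidden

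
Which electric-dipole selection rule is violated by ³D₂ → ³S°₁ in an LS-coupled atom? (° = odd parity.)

the ΔL = 0, ±1 rule

Parity must change: even → odd — ok.
ΔS = 0: S: 1 → 1 — ok.
ΔJ = 0, ±1 (not J=0↔0): J: 2 → 1, ΔJ = -1 — ok.
ΔL = 0, ±1 (not L=0↔0): L: 2 → 0, ΔL = -2 — fails.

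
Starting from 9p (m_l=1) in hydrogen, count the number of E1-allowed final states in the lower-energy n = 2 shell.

E1 requires Δl = ±1, so l_f ∈ {0, 2}; with 0 ≤ l_f ≤ n_f−1 = 1, the allowed l_f values are {0}.
For l_f = 0: m_f ∈ {m_i−1, m_i, m_i+1} ∩ [−0, 0] = {0} → 1 state.
Total: 1.

1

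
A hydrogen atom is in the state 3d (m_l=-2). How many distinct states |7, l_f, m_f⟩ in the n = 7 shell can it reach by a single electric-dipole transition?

E1 requires Δl = ±1, so l_f ∈ {1, 3}; with 0 ≤ l_f ≤ n_f−1 = 6, the allowed l_f values are {1, 3}.
For l_f = 1: m_f ∈ {m_i−1, m_i, m_i+1} ∩ [−1, 1] = {-1} → 1 state.
For l_f = 3: m_f ∈ {m_i−1, m_i, m_i+1} ∩ [−3, 3] = {-3, -2, -1} → 3 states.
Total: 4.

4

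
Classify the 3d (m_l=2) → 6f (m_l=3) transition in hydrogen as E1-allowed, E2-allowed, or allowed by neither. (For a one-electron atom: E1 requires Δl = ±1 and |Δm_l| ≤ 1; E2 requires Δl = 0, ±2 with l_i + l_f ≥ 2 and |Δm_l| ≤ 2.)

Δl = 3 − 2 = +1; l_i + l_f = 5.
Δm_l = +1.
E1 (Δl = ±1, |Δm_l| ≤ 1): satisfied.
E2 (Δl = 0,±2, l_i+l_f ≥ 2, |Δm_l| ≤ 2): not satisfied.

E1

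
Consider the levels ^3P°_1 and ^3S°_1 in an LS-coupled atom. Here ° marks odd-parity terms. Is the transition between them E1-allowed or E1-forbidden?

forbidden

Reading off the term symbols: S 1→1, L 1→0, J 1→1, parity odd→odd.
Parity must change: odd → odd — ✗.
ΔS = 0: S: 1 → 1 — ✓.
ΔL = 0, ±1 (not L=0↔0): L: 1 → 0, ΔL = -1 — ✓.
ΔJ = 0, ±1 (not J=0↔0): J: 1 → 1, ΔJ = +0 — ✓.
Rule(s) violated: parity.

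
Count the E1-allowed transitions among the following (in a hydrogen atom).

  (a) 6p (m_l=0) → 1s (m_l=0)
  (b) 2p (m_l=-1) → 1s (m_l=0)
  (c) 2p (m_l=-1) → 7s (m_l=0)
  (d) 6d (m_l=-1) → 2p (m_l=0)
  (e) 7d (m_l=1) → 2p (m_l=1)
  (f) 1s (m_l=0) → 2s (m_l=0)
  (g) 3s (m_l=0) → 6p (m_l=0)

6

(a) allowed
(b) allowed
(c) allowed
(d) allowed
(e) allowed
(f) forbidden — Δl = +0 (E1 requires Δl = ±1)
(g) allowed
Total allowed: 6 of 7.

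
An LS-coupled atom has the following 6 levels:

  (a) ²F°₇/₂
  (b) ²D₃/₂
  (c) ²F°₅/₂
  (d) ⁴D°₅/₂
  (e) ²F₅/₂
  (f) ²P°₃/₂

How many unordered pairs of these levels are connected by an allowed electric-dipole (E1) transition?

(a)–(b): forbidden (ΔJ).
(a)–(c): forbidden (parity).
(a)–(d): forbidden (parity, ΔS).
(a)–(e): allowed.
(a)–(f): forbidden (parity, ΔL, ΔJ).
(b)–(c): allowed.
(b)–(d): forbidden (ΔS).
(b)–(e): forbidden (parity).
(b)–(f): allowed.
(c)–(d): forbidden (parity, ΔS).
(c)–(e): allowed.
(c)–(f): forbidden (parity, ΔL).
(d)–(e): forbidden (ΔS).
(d)–(f): forbidden (parity, ΔS).
(e)–(f): forbidden (ΔL).
Allowed pairs: 4 of 15.

4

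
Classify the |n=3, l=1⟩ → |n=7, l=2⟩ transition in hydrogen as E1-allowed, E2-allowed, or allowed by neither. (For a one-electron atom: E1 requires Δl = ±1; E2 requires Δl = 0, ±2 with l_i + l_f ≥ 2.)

E1

Δl = 2 − 1 = +1; l_i + l_f = 3.
E1 (Δl = ±1): satisfied.
E2 (Δl = 0,±2, l_i+l_f ≥ 2): not satisfied.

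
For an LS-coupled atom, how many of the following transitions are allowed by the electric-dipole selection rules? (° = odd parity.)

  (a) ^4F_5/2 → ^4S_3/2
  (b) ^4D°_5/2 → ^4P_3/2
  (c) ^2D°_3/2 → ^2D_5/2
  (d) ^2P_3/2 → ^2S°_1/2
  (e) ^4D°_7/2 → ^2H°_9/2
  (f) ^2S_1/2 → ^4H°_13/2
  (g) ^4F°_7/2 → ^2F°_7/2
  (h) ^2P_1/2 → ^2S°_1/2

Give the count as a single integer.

4

(a) forbidden (parity, ΔL fail)
(b) allowed
(c) allowed
(d) allowed
(e) forbidden (parity, ΔS, ΔL fail)
(f) forbidden (ΔS, ΔL, ΔJ fail)
(g) forbidden (parity, ΔS fail)
(h) allowed
Total allowed: 4 of 8.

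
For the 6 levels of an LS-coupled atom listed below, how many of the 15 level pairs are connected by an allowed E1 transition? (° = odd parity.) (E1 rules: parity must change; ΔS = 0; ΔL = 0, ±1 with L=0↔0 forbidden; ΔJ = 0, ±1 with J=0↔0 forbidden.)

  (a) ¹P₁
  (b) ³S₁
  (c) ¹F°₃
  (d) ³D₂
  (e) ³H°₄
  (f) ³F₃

(a)–(b): forbidden (parity, ΔS).
(a)–(c): forbidden (ΔL, ΔJ).
(a)–(d): forbidden (parity, ΔS).
(a)–(e): forbidden (ΔS, ΔL, ΔJ).
(a)–(f): forbidden (parity, ΔS, ΔL, ΔJ).
(b)–(c): forbidden (ΔS, ΔL, ΔJ).
(b)–(d): forbidden (parity, ΔL).
(b)–(e): forbidden (ΔL, ΔJ).
(b)–(f): forbidden (parity, ΔL, ΔJ).
(c)–(d): forbidden (ΔS).
(c)–(e): forbidden (parity, ΔS, ΔL).
(c)–(f): forbidden (ΔS).
(d)–(e): forbidden (ΔL, ΔJ).
(d)–(f): forbidden (parity).
(e)–(f): forbidden (ΔL).
Allowed pairs: 0 of 15.

0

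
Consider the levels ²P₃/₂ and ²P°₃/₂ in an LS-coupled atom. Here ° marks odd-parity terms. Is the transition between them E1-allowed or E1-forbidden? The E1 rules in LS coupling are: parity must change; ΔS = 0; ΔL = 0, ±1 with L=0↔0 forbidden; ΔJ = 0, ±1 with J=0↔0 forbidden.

allowed

Initial level: S=1/2, L=1, J=3/2, parity even. Final level: S=1/2, L=1, J=3/2, parity odd.
Parity must change: even → odd — satisfied.
ΔS = 0: S: 1/2 → 1/2 — satisfied.
ΔL = 0, ±1 (not L=0↔0): L: 1 → 1, ΔL = +0 — satisfied.
ΔJ = 0, ±1 (not J=0↔0): J: 3/2 → 3/2, ΔJ = +0 — satisfied.
All four E1 rules are satisfied.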